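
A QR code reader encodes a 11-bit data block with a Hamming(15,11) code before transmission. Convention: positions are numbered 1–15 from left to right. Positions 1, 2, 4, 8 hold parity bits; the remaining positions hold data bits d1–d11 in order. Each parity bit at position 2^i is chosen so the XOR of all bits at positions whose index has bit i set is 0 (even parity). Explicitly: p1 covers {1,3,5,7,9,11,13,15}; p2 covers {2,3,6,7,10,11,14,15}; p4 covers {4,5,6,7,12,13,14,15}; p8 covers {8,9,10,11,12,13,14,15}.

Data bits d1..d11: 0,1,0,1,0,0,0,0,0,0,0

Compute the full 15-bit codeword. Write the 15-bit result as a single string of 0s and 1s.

Place data at non-parity positions: p1 p2 0 p4 1 0 1 p8 0 0 0 0 0 0 0
p1 (pos 1,3,5,7,9,11,13,15): XOR of data positions = 0⊕1⊕1⊕0⊕0⊕0⊕0 = 0
p2 (pos 2,3,6,7,10,11,14,15): XOR of data positions = 0⊕0⊕1⊕0⊕0⊕0⊕0 = 1
p4 (pos 4,5,6,7,12,13,14,15): XOR of data positions = 1⊕0⊕1⊕0⊕0⊕0⊕0 = 0
p8 (pos 8,9,10,11,12,13,14,15): XOR of data positions = 0⊕0⊕0⊕0⊕0⊕0⊕0 = 0
Codeword: 010010100000000

010010100000000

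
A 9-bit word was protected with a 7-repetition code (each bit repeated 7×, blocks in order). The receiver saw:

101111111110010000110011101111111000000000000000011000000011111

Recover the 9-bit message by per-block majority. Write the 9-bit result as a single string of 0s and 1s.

Block 1 (1011111): 6 ones → 1
Block 2 (1111001): 5 ones → 1
Block 3 (0000110): 2 ones → 0
Block 4 (0111011): 5 ones → 1
Block 5 (1111100): 5 ones → 1
Block 6 (0000000): 0 ones → 0
Block 7 (0000000): 0 ones → 0
Block 8 (1100000): 2 ones → 0
Block 9 (0011111): 5 ones → 1

110110001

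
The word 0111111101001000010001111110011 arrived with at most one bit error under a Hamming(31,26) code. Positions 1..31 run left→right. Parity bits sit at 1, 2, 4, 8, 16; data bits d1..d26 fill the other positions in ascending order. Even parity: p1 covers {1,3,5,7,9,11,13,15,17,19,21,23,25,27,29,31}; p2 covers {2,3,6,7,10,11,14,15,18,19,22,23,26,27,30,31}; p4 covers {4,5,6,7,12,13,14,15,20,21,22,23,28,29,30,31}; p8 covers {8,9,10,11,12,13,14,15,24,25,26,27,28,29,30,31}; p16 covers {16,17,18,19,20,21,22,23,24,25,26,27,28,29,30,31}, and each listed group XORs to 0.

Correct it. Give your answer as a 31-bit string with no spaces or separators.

s1 (pos 1,3,5,7,9,11,13,15,17,19,21,23,25,27,29,31): 0⊕1⊕1⊕1⊕0⊕0⊕1⊕0⊕0⊕0⊕0⊕1⊕1⊕1⊕0⊕1 = 0
s2 (pos 2,3,6,7,10,11,14,15,18,19,22,23,26,27,30,31): 1⊕1⊕1⊕1⊕1⊕0⊕0⊕0⊕1⊕0⊕1⊕1⊕1⊕1⊕1⊕1 = 0
s4 (pos 4,5,6,7,12,13,14,15,20,21,22,23,28,29,30,31): 1⊕1⊕1⊕1⊕0⊕1⊕0⊕0⊕0⊕0⊕1⊕1⊕0⊕0⊕1⊕1 = 1
s8 (pos 8,9,10,11,12,13,14,15,24,25,26,27,28,29,30,31): 1⊕0⊕1⊕0⊕0⊕1⊕0⊕0⊕1⊕1⊕1⊕1⊕0⊕0⊕1⊕1 = 1
s16 (pos 16,17,18,19,20,21,22,23,24,25,26,27,28,29,30,31): 0⊕0⊕1⊕0⊕0⊕0⊕1⊕1⊕1⊕1⊕1⊕1⊕0⊕0⊕1⊕1 = 1
Syndrome s16…s1 = 11100 → error at position 28.
Flip position 28: 0111111101001000010001111110011 → 0111111101001000010001111111011

0111111101001000010001111111011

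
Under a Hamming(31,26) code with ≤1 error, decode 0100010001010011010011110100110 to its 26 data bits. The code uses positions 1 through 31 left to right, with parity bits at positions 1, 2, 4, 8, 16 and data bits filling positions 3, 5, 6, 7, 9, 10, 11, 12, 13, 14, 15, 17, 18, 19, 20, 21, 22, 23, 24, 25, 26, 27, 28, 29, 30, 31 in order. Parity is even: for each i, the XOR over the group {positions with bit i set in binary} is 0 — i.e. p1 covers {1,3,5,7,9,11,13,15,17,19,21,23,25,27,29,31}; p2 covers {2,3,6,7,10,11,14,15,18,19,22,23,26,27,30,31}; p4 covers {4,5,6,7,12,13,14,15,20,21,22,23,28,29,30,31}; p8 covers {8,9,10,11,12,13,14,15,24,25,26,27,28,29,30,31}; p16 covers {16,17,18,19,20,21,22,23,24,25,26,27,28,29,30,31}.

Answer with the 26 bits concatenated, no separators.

00100101001010011110000110

s1 (pos 1,3,5,7,9,11,13,15,17,19,21,23,25,27,29,31): 0⊕0⊕0⊕0⊕0⊕0⊕0⊕1⊕0⊕0⊕1⊕1⊕0⊕0⊕1⊕0 = 0
s2 (pos 2,3,6,7,10,11,14,15,18,19,22,23,26,27,30,31): 1⊕0⊕1⊕0⊕1⊕0⊕0⊕1⊕1⊕0⊕1⊕1⊕1⊕0⊕1⊕0 = 1
s4 (pos 4,5,6,7,12,13,14,15,20,21,22,23,28,29,30,31): 0⊕0⊕1⊕0⊕1⊕0⊕0⊕1⊕0⊕1⊕1⊕1⊕0⊕1⊕1⊕0 = 0
s8 (pos 8,9,10,11,12,13,14,15,24,25,26,27,28,29,30,31): 0⊕0⊕1⊕0⊕1⊕0⊕0⊕1⊕1⊕0⊕1⊕0⊕0⊕1⊕1⊕0 = 1
s16 (pos 16,17,18,19,20,21,22,23,24,25,26,27,28,29,30,31): 1⊕0⊕1⊕0⊕0⊕1⊕1⊕1⊕1⊕0⊕1⊕0⊕0⊕1⊕1⊕0 = 1
Syndrome s16…s1 = 11010 → error at position 26.
Flip position 26: 0100010001010011010011110100110 → 0100010001010011010011110000110
Read data bits from positions 3,5,6,7,9,10,11,12,13,14,15,17,18,19,20,21,22,23,24,25,26,27,28,29,30,31: 00100101001010011110000110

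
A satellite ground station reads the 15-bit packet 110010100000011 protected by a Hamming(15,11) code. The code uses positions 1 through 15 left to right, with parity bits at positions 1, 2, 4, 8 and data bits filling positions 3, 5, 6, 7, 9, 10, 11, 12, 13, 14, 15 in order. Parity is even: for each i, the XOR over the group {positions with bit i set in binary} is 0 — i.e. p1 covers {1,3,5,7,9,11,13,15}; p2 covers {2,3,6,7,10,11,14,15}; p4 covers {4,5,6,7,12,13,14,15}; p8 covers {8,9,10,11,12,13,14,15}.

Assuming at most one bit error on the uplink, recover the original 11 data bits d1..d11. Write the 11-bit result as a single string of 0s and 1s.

01010000011

s1 (pos 1,3,5,7,9,11,13,15): 1⊕0⊕1⊕1⊕0⊕0⊕0⊕1 = 0
s2 (pos 2,3,6,7,10,11,14,15): 1⊕0⊕0⊕1⊕0⊕0⊕1⊕1 = 0
s4 (pos 4,5,6,7,12,13,14,15): 0⊕1⊕0⊕1⊕0⊕0⊕1⊕1 = 0
s8 (pos 8,9,10,11,12,13,14,15): 0⊕0⊕0⊕0⊕0⊕0⊕1⊕1 = 0
Syndrome s8…s1 = 0000 → no error.
Read data bits from positions 3,5,6,7,9,10,11,12,13,14,15: 01010000011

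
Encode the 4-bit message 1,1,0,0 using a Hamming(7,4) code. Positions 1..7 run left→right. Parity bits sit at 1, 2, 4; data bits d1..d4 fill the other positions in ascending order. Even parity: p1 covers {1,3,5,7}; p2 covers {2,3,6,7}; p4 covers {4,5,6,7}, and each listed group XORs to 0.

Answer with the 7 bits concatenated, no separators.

Place data at non-parity positions: p1 p2 1 p4 1 0 0
p1 (pos 1,3,5,7): XOR of data positions = 1⊕1⊕0 = 0
p2 (pos 2,3,6,7): XOR of data positions = 1⊕0⊕0 = 1
p4 (pos 4,5,6,7): XOR of data positions = 1⊕0⊕0 = 1
Codeword: 0111100

0111100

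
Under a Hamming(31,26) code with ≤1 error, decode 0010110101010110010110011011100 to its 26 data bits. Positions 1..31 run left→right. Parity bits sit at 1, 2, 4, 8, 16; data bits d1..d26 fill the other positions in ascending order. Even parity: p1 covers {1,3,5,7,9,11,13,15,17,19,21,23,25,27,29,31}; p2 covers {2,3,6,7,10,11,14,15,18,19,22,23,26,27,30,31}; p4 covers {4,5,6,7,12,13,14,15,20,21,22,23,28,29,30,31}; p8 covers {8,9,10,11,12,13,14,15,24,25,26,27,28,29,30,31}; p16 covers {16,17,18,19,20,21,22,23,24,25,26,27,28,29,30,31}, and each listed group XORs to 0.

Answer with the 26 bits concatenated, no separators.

11110101011010110011011100

s1 (pos 1,3,5,7,9,11,13,15,17,19,21,23,25,27,29,31): 0⊕1⊕1⊕0⊕0⊕0⊕0⊕1⊕0⊕0⊕1⊕0⊕1⊕1⊕1⊕0 = 1
s2 (pos 2,3,6,7,10,11,14,15,18,19,22,23,26,27,30,31): 0⊕1⊕1⊕0⊕1⊕0⊕1⊕1⊕1⊕0⊕0⊕0⊕0⊕1⊕0⊕0 = 1
s4 (pos 4,5,6,7,12,13,14,15,20,21,22,23,28,29,30,31): 0⊕1⊕1⊕0⊕1⊕0⊕1⊕1⊕1⊕1⊕0⊕0⊕1⊕1⊕0⊕0 = 1
s8 (pos 8,9,10,11,12,13,14,15,24,25,26,27,28,29,30,31): 1⊕0⊕1⊕0⊕1⊕0⊕1⊕1⊕1⊕1⊕0⊕1⊕1⊕1⊕0⊕0 = 0
s16 (pos 16,17,18,19,20,21,22,23,24,25,26,27,28,29,30,31): 0⊕0⊕1⊕0⊕1⊕1⊕0⊕0⊕1⊕1⊕0⊕1⊕1⊕1⊕0⊕0 = 0
Syndrome s16…s1 = 00111 → error at position 7.
Flip position 7: 0010110101010110010110011011100 → 0010111101010110010110011011100
Read data bits from positions 3,5,6,7,9,10,11,12,13,14,15,17,18,19,20,21,22,23,24,25,26,27,28,29,30,31: 11110101011010110011011100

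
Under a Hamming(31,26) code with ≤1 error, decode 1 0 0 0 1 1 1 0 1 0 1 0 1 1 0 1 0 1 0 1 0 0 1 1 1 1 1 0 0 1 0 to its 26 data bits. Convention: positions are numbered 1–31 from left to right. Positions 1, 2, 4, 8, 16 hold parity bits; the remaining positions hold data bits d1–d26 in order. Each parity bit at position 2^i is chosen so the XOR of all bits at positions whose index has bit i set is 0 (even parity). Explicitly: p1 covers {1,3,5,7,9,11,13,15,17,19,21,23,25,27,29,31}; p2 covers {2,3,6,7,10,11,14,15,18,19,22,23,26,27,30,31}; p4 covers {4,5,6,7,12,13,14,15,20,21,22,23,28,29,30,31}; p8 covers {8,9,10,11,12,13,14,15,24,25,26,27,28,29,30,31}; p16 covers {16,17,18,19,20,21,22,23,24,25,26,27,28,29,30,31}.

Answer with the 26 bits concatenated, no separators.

s1 (pos 1,3,5,7,9,11,13,15,17,19,21,23,25,27,29,31): 1⊕0⊕1⊕1⊕1⊕1⊕1⊕0⊕0⊕0⊕0⊕1⊕1⊕1⊕0⊕0 = 1
s2 (pos 2,3,6,7,10,11,14,15,18,19,22,23,26,27,30,31): 0⊕0⊕1⊕1⊕0⊕1⊕1⊕0⊕1⊕0⊕0⊕1⊕1⊕1⊕1⊕0 = 1
s4 (pos 4,5,6,7,12,13,14,15,20,21,22,23,28,29,30,31): 0⊕1⊕1⊕1⊕0⊕1⊕1⊕0⊕1⊕0⊕0⊕1⊕0⊕0⊕1⊕0 = 0
s8 (pos 8,9,10,11,12,13,14,15,24,25,26,27,28,29,30,31): 0⊕1⊕0⊕1⊕0⊕1⊕1⊕0⊕1⊕1⊕1⊕1⊕0⊕0⊕1⊕0 = 1
s16 (pos 16,17,18,19,20,21,22,23,24,25,26,27,28,29,30,31): 1⊕0⊕1⊕0⊕1⊕0⊕0⊕1⊕1⊕1⊕1⊕1⊕0⊕0⊕1⊕0 = 1
Syndrome s16…s1 = 11011 → error at position 27.
Flip position 27: 1000111010101101010100111110010 → 1000111010101101010100111100010
Read data bits from positions 3,5,6,7,9,10,11,12,13,14,15,17,18,19,20,21,22,23,24,25,26,27,28,29,30,31: 01111010110010100111100010

01111010110010100111100010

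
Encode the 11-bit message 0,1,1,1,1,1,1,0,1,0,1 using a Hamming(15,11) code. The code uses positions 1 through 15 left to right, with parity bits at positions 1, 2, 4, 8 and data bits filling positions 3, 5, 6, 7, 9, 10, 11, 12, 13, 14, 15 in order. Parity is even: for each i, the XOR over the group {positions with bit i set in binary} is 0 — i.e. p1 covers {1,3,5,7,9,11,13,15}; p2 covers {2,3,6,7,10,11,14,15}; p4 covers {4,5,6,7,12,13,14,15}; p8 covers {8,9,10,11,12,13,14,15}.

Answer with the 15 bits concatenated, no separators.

Place data at non-parity positions: p1 p2 0 p4 1 1 1 p8 1 1 1 0 1 0 1
p1 (pos 1,3,5,7,9,11,13,15): XOR of data positions = 0⊕1⊕1⊕1⊕1⊕1⊕1 = 0
p2 (pos 2,3,6,7,10,11,14,15): XOR of data positions = 0⊕1⊕1⊕1⊕1⊕0⊕1 = 1
p4 (pos 4,5,6,7,12,13,14,15): XOR of data positions = 1⊕1⊕1⊕0⊕1⊕0⊕1 = 1
p8 (pos 8,9,10,11,12,13,14,15): XOR of data positions = 1⊕1⊕1⊕0⊕1⊕0⊕1 = 1
Codeword: 010111111110101

010111111110101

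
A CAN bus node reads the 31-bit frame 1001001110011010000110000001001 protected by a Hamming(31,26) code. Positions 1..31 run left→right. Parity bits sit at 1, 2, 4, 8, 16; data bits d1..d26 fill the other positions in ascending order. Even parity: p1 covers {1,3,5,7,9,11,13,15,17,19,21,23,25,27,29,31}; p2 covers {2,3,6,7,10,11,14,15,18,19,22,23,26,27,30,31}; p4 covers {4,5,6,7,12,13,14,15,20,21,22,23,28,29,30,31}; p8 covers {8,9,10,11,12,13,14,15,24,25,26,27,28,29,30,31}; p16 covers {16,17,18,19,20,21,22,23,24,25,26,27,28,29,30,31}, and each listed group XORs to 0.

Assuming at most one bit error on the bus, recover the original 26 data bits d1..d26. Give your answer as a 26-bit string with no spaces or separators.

s1 (pos 1,3,5,7,9,11,13,15,17,19,21,23,25,27,29,31): 1⊕0⊕0⊕1⊕1⊕0⊕1⊕1⊕0⊕0⊕1⊕0⊕0⊕0⊕0⊕1 = 1
s2 (pos 2,3,6,7,10,11,14,15,18,19,22,23,26,27,30,31): 0⊕0⊕0⊕1⊕0⊕0⊕0⊕1⊕0⊕0⊕0⊕0⊕0⊕0⊕0⊕1 = 1
s4 (pos 4,5,6,7,12,13,14,15,20,21,22,23,28,29,30,31): 1⊕0⊕0⊕1⊕1⊕1⊕0⊕1⊕1⊕1⊕0⊕0⊕1⊕0⊕0⊕1 = 1
s8 (pos 8,9,10,11,12,13,14,15,24,25,26,27,28,29,30,31): 1⊕1⊕0⊕0⊕1⊕1⊕0⊕1⊕0⊕0⊕0⊕0⊕1⊕0⊕0⊕1 = 1
s16 (pos 16,17,18,19,20,21,22,23,24,25,26,27,28,29,30,31): 0⊕0⊕0⊕0⊕1⊕1⊕0⊕0⊕0⊕0⊕0⊕0⊕1⊕0⊕0⊕1 = 0
Syndrome s16…s1 = 01111 → error at position 15.
Flip position 15: 1001001110011010000110000001001 → 1001001110011000000110000001001
Read data bits from positions 3,5,6,7,9,10,11,12,13,14,15,17,18,19,20,21,22,23,24,25,26,27,28,29,30,31: 00011001100000110000001001

00011001100000110000001001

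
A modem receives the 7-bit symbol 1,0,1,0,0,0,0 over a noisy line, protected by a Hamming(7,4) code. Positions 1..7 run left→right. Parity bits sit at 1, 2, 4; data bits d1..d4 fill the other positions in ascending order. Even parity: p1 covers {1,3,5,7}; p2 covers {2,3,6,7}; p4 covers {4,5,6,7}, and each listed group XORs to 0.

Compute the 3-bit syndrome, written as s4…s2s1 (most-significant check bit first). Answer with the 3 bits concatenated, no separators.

010

s1 (pos 1,3,5,7): 1⊕1⊕0⊕0 = 0
s2 (pos 2,3,6,7): 0⊕1⊕0⊕0 = 1
s4 (pos 4,5,6,7): 0⊕0⊕0⊕0 = 0
Syndrome s4…s1 = 010 → error at position 2.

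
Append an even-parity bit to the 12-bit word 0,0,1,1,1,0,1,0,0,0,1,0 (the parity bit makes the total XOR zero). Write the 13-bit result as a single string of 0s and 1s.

0011101000101

XOR of the 12 data bits: 0⊕0⊕1⊕1⊕1⊕0⊕1⊕0⊕0⊕0⊕1⊕0 = 1
Parity bit = 1 (so all 13 bits XOR to 0).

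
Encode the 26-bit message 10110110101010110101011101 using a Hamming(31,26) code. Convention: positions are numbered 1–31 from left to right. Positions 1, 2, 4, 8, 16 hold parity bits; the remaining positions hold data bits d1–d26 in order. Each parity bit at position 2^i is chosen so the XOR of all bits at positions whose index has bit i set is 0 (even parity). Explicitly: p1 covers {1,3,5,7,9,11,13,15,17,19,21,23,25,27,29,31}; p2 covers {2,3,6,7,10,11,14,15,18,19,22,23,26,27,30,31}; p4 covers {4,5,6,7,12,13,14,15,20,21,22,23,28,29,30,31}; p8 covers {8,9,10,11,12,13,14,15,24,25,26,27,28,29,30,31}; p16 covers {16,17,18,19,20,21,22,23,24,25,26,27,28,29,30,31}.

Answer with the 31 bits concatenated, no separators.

1010011101101011010110101011101

Place data at non-parity positions: p1 p2 1 p4 0 1 1 p8 0 1 1 0 1 0 1 p16 0 1 0 1 1 0 1 0 1 0 1 1 1 0 1
p1 (pos 1,3,5,7,9,11,13,15,17,19,21,23,25,27,29,31): XOR of data positions = 1⊕0⊕1⊕0⊕1⊕1⊕1⊕0⊕0⊕1⊕1⊕1⊕1⊕1⊕1 = 1
p2 (pos 2,3,6,7,10,11,14,15,18,19,22,23,26,27,30,31): XOR of data positions = 1⊕1⊕1⊕1⊕1⊕0⊕1⊕1⊕0⊕0⊕1⊕0⊕1⊕0⊕1 = 0
p4 (pos 4,5,6,7,12,13,14,15,20,21,22,23,28,29,30,31): XOR of data positions = 0⊕1⊕1⊕0⊕1⊕0⊕1⊕1⊕1⊕0⊕1⊕1⊕1⊕0⊕1 = 0
p8 (pos 8,9,10,11,12,13,14,15,24,25,26,27,28,29,30,31): XOR of data positions = 0⊕1⊕1⊕0⊕1⊕0⊕1⊕0⊕1⊕0⊕1⊕1⊕1⊕0⊕1 = 1
p16 (pos 16,17,18,19,20,21,22,23,24,25,26,27,28,29,30,31): XOR of data positions = 0⊕1⊕0⊕1⊕1⊕0⊕1⊕0⊕1⊕0⊕1⊕1⊕1⊕0⊕1 = 1
Codeword: 1010011101101011010110101011101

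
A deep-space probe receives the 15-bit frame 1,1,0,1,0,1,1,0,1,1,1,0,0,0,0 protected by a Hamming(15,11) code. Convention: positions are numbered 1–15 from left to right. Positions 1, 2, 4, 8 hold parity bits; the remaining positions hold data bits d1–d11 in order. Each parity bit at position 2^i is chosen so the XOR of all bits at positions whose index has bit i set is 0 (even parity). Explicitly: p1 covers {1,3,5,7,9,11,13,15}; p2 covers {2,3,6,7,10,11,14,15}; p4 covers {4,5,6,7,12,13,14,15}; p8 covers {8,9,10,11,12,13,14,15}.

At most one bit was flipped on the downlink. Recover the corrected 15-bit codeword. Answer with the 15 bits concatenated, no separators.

s1 (pos 1,3,5,7,9,11,13,15): 1⊕0⊕0⊕1⊕1⊕1⊕0⊕0 = 0
s2 (pos 2,3,6,7,10,11,14,15): 1⊕0⊕1⊕1⊕1⊕1⊕0⊕0 = 1
s4 (pos 4,5,6,7,12,13,14,15): 1⊕0⊕1⊕1⊕0⊕0⊕0⊕0 = 1
s8 (pos 8,9,10,11,12,13,14,15): 0⊕1⊕1⊕1⊕0⊕0⊕0⊕0 = 1
Syndrome s8…s1 = 1110 → error at position 14.
Flip position 14: 110101101110000 → 110101101110010

110101101110010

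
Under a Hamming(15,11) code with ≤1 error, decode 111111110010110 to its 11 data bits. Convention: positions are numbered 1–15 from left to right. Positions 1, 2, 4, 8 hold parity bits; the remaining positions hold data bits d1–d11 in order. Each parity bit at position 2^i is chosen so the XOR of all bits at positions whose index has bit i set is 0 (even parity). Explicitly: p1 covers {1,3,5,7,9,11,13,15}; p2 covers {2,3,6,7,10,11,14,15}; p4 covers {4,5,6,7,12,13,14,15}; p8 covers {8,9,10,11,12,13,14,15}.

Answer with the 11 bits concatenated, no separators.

s1 (pos 1,3,5,7,9,11,13,15): 1⊕1⊕1⊕1⊕0⊕1⊕1⊕0 = 0
s2 (pos 2,3,6,7,10,11,14,15): 1⊕1⊕1⊕1⊕0⊕1⊕1⊕0 = 0
s4 (pos 4,5,6,7,12,13,14,15): 1⊕1⊕1⊕1⊕0⊕1⊕1⊕0 = 0
s8 (pos 8,9,10,11,12,13,14,15): 1⊕0⊕0⊕1⊕0⊕1⊕1⊕0 = 0
Syndrome s8…s1 = 0000 → no error.
Read data bits from positions 3,5,6,7,9,10,11,12,13,14,15: 11110010110

11110010110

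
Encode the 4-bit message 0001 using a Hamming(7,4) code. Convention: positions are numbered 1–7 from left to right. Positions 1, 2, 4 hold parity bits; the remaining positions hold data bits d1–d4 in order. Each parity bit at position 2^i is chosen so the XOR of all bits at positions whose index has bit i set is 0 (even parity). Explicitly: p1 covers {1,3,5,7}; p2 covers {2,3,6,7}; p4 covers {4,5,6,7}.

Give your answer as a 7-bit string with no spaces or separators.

1101001

Place data at non-parity positions: p1 p2 0 p4 0 0 1
p1 (pos 1,3,5,7): XOR of data positions = 0⊕0⊕1 = 1
p2 (pos 2,3,6,7): XOR of data positions = 0⊕0⊕1 = 1
p4 (pos 4,5,6,7): XOR of data positions = 0⊕0⊕1 = 1
Codeword: 1101001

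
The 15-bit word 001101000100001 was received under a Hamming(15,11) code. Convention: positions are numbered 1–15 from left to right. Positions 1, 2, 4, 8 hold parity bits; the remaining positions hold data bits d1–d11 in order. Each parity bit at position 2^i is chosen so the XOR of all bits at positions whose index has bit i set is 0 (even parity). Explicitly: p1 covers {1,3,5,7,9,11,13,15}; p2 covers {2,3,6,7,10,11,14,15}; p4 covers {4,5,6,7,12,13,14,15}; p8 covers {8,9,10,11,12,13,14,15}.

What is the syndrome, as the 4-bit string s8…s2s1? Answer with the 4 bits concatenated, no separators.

0100

s1 (pos 1,3,5,7,9,11,13,15): 0⊕1⊕0⊕0⊕0⊕0⊕0⊕1 = 0
s2 (pos 2,3,6,7,10,11,14,15): 0⊕1⊕1⊕0⊕1⊕0⊕0⊕1 = 0
s4 (pos 4,5,6,7,12,13,14,15): 1⊕0⊕1⊕0⊕0⊕0⊕0⊕1 = 1
s8 (pos 8,9,10,11,12,13,14,15): 0⊕0⊕1⊕0⊕0⊕0⊕0⊕1 = 0
Syndrome s8…s1 = 0100 → error at position 4.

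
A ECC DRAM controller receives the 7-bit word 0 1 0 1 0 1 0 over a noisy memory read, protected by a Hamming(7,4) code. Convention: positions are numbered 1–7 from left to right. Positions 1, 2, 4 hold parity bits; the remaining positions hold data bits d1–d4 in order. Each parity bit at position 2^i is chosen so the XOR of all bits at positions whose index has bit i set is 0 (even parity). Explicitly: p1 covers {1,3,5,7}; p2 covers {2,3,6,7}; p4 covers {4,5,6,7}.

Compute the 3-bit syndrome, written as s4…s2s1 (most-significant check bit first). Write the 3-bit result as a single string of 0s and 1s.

s1 (pos 1,3,5,7): 0⊕0⊕0⊕0 = 0
s2 (pos 2,3,6,7): 1⊕0⊕1⊕0 = 0
s4 (pos 4,5,6,7): 1⊕0⊕1⊕0 = 0
Syndrome s4…s1 = 000 → no error.

000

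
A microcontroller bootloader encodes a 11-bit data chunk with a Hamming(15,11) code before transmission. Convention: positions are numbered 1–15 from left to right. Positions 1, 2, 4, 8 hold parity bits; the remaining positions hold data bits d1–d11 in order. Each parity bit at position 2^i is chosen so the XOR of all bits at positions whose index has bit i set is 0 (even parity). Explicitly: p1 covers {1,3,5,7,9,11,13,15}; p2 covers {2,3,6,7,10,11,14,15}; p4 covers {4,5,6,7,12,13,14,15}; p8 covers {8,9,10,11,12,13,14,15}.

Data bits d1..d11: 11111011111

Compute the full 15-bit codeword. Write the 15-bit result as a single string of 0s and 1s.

Place data at non-parity positions: p1 p2 1 p4 1 1 1 p8 1 0 1 1 1 1 1
p1 (pos 1,3,5,7,9,11,13,15): XOR of data positions = 1⊕1⊕1⊕1⊕1⊕1⊕1 = 1
p2 (pos 2,3,6,7,10,11,14,15): XOR of data positions = 1⊕1⊕1⊕0⊕1⊕1⊕1 = 0
p4 (pos 4,5,6,7,12,13,14,15): XOR of data positions = 1⊕1⊕1⊕1⊕1⊕1⊕1 = 1
p8 (pos 8,9,10,11,12,13,14,15): XOR of data positions = 1⊕0⊕1⊕1⊕1⊕1⊕1 = 0
Codeword: 101111101011111

101111101011111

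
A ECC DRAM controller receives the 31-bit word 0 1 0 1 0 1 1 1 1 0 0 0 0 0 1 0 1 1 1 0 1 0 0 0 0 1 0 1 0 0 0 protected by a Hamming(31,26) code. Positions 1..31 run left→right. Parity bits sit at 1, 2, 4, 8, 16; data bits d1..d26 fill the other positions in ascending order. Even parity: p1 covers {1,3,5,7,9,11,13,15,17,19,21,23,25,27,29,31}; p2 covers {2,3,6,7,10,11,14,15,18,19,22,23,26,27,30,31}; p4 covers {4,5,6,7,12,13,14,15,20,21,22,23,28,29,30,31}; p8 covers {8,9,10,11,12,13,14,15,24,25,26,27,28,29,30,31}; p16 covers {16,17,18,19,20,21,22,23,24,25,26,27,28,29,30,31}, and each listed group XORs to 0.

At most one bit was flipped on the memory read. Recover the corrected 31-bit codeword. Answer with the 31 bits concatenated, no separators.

0101011111000010111010000101000

s1 (pos 1,3,5,7,9,11,13,15,17,19,21,23,25,27,29,31): 0⊕0⊕0⊕1⊕1⊕0⊕0⊕1⊕1⊕1⊕1⊕0⊕0⊕0⊕0⊕0 = 0
s2 (pos 2,3,6,7,10,11,14,15,18,19,22,23,26,27,30,31): 1⊕0⊕1⊕1⊕0⊕0⊕0⊕1⊕1⊕1⊕0⊕0⊕1⊕0⊕0⊕0 = 1
s4 (pos 4,5,6,7,12,13,14,15,20,21,22,23,28,29,30,31): 1⊕0⊕1⊕1⊕0⊕0⊕0⊕1⊕0⊕1⊕0⊕0⊕1⊕0⊕0⊕0 = 0
s8 (pos 8,9,10,11,12,13,14,15,24,25,26,27,28,29,30,31): 1⊕1⊕0⊕0⊕0⊕0⊕0⊕1⊕0⊕0⊕1⊕0⊕1⊕0⊕0⊕0 = 1
s16 (pos 16,17,18,19,20,21,22,23,24,25,26,27,28,29,30,31): 0⊕1⊕1⊕1⊕0⊕1⊕0⊕0⊕0⊕0⊕1⊕0⊕1⊕0⊕0⊕0 = 0
Syndrome s16…s1 = 01010 → error at position 10.
Flip position 10: 0101011110000010111010000101000 → 0101011111000010111010000101000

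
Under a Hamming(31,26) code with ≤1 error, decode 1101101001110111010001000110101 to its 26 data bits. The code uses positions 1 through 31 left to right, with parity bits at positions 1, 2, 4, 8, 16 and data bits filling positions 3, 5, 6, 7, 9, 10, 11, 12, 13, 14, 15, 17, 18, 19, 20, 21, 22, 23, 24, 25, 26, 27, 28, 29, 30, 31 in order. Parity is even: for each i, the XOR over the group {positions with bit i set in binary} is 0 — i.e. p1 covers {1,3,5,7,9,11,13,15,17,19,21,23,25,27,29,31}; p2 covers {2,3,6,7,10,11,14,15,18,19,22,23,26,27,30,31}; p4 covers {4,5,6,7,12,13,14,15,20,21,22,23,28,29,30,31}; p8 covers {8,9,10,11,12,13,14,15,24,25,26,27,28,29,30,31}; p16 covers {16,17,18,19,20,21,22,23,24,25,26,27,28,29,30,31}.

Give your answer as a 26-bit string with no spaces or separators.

01010111011010001000110111

s1 (pos 1,3,5,7,9,11,13,15,17,19,21,23,25,27,29,31): 1⊕0⊕1⊕1⊕0⊕1⊕0⊕1⊕0⊕0⊕0⊕0⊕0⊕1⊕1⊕1 = 0
s2 (pos 2,3,6,7,10,11,14,15,18,19,22,23,26,27,30,31): 1⊕0⊕0⊕1⊕1⊕1⊕1⊕1⊕1⊕0⊕1⊕0⊕1⊕1⊕0⊕1 = 1
s4 (pos 4,5,6,7,12,13,14,15,20,21,22,23,28,29,30,31): 1⊕1⊕0⊕1⊕1⊕0⊕1⊕1⊕0⊕0⊕1⊕0⊕0⊕1⊕0⊕1 = 1
s8 (pos 8,9,10,11,12,13,14,15,24,25,26,27,28,29,30,31): 0⊕0⊕1⊕1⊕1⊕0⊕1⊕1⊕0⊕0⊕1⊕1⊕0⊕1⊕0⊕1 = 1
s16 (pos 16,17,18,19,20,21,22,23,24,25,26,27,28,29,30,31): 1⊕0⊕1⊕0⊕0⊕0⊕1⊕0⊕0⊕0⊕1⊕1⊕0⊕1⊕0⊕1 = 1
Syndrome s16…s1 = 11110 → error at position 30.
Flip position 30: 1101101001110111010001000110101 → 1101101001110111010001000110111
Read data bits from positions 3,5,6,7,9,10,11,12,13,14,15,17,18,19,20,21,22,23,24,25,26,27,28,29,30,31: 01010111011010001000110111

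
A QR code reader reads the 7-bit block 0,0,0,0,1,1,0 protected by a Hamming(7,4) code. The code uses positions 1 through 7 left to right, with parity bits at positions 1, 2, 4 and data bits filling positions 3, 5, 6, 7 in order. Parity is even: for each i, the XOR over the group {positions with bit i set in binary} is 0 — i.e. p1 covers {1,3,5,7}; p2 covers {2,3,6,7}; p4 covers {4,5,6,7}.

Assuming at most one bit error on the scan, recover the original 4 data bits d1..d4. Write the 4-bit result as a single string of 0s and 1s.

1110

s1 (pos 1,3,5,7): 0⊕0⊕1⊕0 = 1
s2 (pos 2,3,6,7): 0⊕0⊕1⊕0 = 1
s4 (pos 4,5,6,7): 0⊕1⊕1⊕0 = 0
Syndrome s4…s1 = 011 → error at position 3.
Flip position 3: 0000110 → 0010110
Read data bits from positions 3,5,6,7: 1110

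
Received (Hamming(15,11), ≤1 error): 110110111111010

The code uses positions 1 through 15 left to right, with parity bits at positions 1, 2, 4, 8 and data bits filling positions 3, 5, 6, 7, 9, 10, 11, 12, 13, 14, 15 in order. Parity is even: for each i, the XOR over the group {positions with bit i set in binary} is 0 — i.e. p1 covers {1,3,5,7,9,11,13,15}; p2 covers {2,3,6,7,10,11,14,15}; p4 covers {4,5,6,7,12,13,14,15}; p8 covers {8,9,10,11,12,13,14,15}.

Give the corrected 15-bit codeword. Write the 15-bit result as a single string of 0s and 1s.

110110011111010

s1 (pos 1,3,5,7,9,11,13,15): 1⊕0⊕1⊕1⊕1⊕1⊕0⊕0 = 1
s2 (pos 2,3,6,7,10,11,14,15): 1⊕0⊕0⊕1⊕1⊕1⊕1⊕0 = 1
s4 (pos 4,5,6,7,12,13,14,15): 1⊕1⊕0⊕1⊕1⊕0⊕1⊕0 = 1
s8 (pos 8,9,10,11,12,13,14,15): 1⊕1⊕1⊕1⊕1⊕0⊕1⊕0 = 0
Syndrome s8…s1 = 0111 → error at position 7.
Flip position 7: 110110111111010 → 110110011111010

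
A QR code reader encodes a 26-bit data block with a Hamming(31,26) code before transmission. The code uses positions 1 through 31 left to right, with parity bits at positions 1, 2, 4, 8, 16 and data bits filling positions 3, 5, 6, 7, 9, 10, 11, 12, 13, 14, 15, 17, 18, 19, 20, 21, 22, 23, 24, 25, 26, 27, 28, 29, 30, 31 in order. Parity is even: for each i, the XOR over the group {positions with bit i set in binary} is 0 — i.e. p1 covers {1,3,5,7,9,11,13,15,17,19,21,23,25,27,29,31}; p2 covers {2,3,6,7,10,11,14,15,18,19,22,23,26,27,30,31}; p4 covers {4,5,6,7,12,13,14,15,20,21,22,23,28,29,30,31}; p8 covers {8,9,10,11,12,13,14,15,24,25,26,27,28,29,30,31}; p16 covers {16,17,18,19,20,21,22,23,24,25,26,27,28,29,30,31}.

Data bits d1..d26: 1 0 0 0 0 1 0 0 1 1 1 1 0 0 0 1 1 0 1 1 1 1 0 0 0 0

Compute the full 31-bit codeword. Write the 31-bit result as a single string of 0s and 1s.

Place data at non-parity positions: p1 p2 1 p4 0 0 0 p8 0 1 0 0 1 1 1 p16 1 0 0 0 1 1 0 1 1 1 1 0 0 0 0
p1 (pos 1,3,5,7,9,11,13,15,17,19,21,23,25,27,29,31): XOR of data positions = 1⊕0⊕0⊕0⊕0⊕1⊕1⊕1⊕0⊕1⊕0⊕1⊕1⊕0⊕0 = 1
p2 (pos 2,3,6,7,10,11,14,15,18,19,22,23,26,27,30,31): XOR of data positions = 1⊕0⊕0⊕1⊕0⊕1⊕1⊕0⊕0⊕1⊕0⊕1⊕1⊕0⊕0 = 1
p4 (pos 4,5,6,7,12,13,14,15,20,21,22,23,28,29,30,31): XOR of data positions = 0⊕0⊕0⊕0⊕1⊕1⊕1⊕0⊕1⊕1⊕0⊕0⊕0⊕0⊕0 = 1
p8 (pos 8,9,10,11,12,13,14,15,24,25,26,27,28,29,30,31): XOR of data positions = 0⊕1⊕0⊕0⊕1⊕1⊕1⊕1⊕1⊕1⊕1⊕0⊕0⊕0⊕0 = 0
p16 (pos 16,17,18,19,20,21,22,23,24,25,26,27,28,29,30,31): XOR of data positions = 1⊕0⊕0⊕0⊕1⊕1⊕0⊕1⊕1⊕1⊕1⊕0⊕0⊕0⊕0 = 1
Codeword: 1111000001001111100011011110000

1111000001001111100011011110000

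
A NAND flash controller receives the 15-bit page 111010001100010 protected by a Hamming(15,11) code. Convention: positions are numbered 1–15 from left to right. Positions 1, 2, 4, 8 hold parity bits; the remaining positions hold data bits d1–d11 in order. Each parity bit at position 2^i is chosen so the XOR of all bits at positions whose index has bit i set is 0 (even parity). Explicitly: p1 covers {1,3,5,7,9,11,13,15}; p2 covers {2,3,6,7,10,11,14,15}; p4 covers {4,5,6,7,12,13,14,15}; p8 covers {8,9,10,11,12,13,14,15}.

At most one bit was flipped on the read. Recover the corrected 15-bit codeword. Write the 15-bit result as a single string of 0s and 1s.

111010011100010

s1 (pos 1,3,5,7,9,11,13,15): 1⊕1⊕1⊕0⊕1⊕0⊕0⊕0 = 0
s2 (pos 2,3,6,7,10,11,14,15): 1⊕1⊕0⊕0⊕1⊕0⊕1⊕0 = 0
s4 (pos 4,5,6,7,12,13,14,15): 0⊕1⊕0⊕0⊕0⊕0⊕1⊕0 = 0
s8 (pos 8,9,10,11,12,13,14,15): 0⊕1⊕1⊕0⊕0⊕0⊕1⊕0 = 1
Syndrome s8…s1 = 1000 → error at position 8.
Flip position 8: 111010001100010 → 111010011100010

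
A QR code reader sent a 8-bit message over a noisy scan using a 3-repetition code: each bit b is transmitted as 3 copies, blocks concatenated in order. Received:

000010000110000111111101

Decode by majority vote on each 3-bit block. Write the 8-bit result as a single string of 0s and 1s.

00010111

Block 1 (000): 0 ones → 0
Block 2 (010): 1 one → 0
Block 3 (000): 0 ones → 0
Block 4 (110): 2 ones → 1
Block 5 (000): 0 ones → 0
Block 6 (111): 3 ones → 1
Block 7 (111): 3 ones → 1
Block 8 (101): 2 ones → 1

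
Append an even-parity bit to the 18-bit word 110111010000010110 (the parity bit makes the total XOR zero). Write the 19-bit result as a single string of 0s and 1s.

XOR of the 18 data bits: 1⊕1⊕0⊕1⊕1⊕1⊕0⊕1⊕0⊕0⊕0⊕0⊕0⊕1⊕0⊕1⊕1⊕0 = 1
Parity bit = 1 (so all 19 bits XOR to 0).

1101110100000101101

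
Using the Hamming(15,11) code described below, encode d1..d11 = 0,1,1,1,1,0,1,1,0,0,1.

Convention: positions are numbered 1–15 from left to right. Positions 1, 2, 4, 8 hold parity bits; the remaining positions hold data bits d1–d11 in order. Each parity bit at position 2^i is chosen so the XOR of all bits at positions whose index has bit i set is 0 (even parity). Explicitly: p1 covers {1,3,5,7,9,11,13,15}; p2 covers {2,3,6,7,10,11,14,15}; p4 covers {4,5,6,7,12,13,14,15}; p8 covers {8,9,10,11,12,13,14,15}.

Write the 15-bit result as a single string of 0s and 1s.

100111101011001

Place data at non-parity positions: p1 p2 0 p4 1 1 1 p8 1 0 1 1 0 0 1
p1 (pos 1,3,5,7,9,11,13,15): XOR of data positions = 0⊕1⊕1⊕1⊕1⊕0⊕1 = 1
p2 (pos 2,3,6,7,10,11,14,15): XOR of data positions = 0⊕1⊕1⊕0⊕1⊕0⊕1 = 0
p4 (pos 4,5,6,7,12,13,14,15): XOR of data positions = 1⊕1⊕1⊕1⊕0⊕0⊕1 = 1
p8 (pos 8,9,10,11,12,13,14,15): XOR of data positions = 1⊕0⊕1⊕1⊕0⊕0⊕1 = 0
Codeword: 100111101011001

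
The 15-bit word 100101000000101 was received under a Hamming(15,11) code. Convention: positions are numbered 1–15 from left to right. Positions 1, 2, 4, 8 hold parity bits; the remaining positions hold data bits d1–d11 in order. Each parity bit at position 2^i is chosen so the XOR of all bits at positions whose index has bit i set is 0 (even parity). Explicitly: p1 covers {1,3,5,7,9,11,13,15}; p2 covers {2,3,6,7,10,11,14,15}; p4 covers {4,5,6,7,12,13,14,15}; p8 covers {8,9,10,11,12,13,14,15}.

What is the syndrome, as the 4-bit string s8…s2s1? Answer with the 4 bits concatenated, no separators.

0001

s1 (pos 1,3,5,7,9,11,13,15): 1⊕0⊕0⊕0⊕0⊕0⊕1⊕1 = 1
s2 (pos 2,3,6,7,10,11,14,15): 0⊕0⊕1⊕0⊕0⊕0⊕0⊕1 = 0
s4 (pos 4,5,6,7,12,13,14,15): 1⊕0⊕1⊕0⊕0⊕1⊕0⊕1 = 0
s8 (pos 8,9,10,11,12,13,14,15): 0⊕0⊕0⊕0⊕0⊕1⊕0⊕1 = 0
Syndrome s8…s1 = 0001 → error at position 1.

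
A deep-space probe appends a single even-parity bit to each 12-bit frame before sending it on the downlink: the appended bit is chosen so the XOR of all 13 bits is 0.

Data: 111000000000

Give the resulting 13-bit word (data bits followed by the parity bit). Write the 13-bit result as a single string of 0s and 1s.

XOR of the 12 data bits: 1⊕1⊕1⊕0⊕0⊕0⊕0⊕0⊕0⊕0⊕0⊕0 = 1
Parity bit = 1 (so all 13 bits XOR to 0).

1110000000001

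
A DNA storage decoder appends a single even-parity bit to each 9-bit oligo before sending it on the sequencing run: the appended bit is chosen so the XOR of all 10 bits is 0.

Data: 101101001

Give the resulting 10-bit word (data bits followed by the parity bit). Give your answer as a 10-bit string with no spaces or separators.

1011010011

XOR of the 9 data bits: 1⊕0⊕1⊕1⊕0⊕1⊕0⊕0⊕1 = 1
Parity bit = 1 (so all 10 bits XOR to 0).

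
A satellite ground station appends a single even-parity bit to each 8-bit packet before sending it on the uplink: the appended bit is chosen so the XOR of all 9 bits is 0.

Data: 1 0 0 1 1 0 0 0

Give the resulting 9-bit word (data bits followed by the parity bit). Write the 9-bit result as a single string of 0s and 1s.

100110001

XOR of the 8 data bits: 1⊕0⊕0⊕1⊕1⊕0⊕0⊕0 = 1
Parity bit = 1 (so all 9 bits XOR to 0).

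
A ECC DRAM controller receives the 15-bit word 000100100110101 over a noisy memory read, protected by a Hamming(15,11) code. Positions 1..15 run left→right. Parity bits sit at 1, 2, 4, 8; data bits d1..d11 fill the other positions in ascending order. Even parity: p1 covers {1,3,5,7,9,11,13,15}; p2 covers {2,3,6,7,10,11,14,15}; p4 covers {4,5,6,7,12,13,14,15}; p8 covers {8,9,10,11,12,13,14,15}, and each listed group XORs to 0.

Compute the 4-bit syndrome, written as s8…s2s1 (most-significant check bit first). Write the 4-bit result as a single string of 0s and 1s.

s1 (pos 1,3,5,7,9,11,13,15): 0⊕0⊕0⊕1⊕0⊕1⊕1⊕1 = 0
s2 (pos 2,3,6,7,10,11,14,15): 0⊕0⊕0⊕1⊕1⊕1⊕0⊕1 = 0
s4 (pos 4,5,6,7,12,13,14,15): 1⊕0⊕0⊕1⊕0⊕1⊕0⊕1 = 0
s8 (pos 8,9,10,11,12,13,14,15): 0⊕0⊕1⊕1⊕0⊕1⊕0⊕1 = 0
Syndrome s8…s1 = 0000 → no error.

0000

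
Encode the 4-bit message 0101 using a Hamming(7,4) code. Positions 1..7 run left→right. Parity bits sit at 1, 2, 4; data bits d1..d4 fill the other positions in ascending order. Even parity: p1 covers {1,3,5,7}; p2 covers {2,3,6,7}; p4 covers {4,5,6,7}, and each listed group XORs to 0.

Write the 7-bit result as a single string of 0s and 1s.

0100101

Place data at non-parity positions: p1 p2 0 p4 1 0 1
p1 (pos 1,3,5,7): XOR of data positions = 0⊕1⊕1 = 0
p2 (pos 2,3,6,7): XOR of data positions = 0⊕0⊕1 = 1
p4 (pos 4,5,6,7): XOR of data positions = 1⊕0⊕1 = 0
Codeword: 0100101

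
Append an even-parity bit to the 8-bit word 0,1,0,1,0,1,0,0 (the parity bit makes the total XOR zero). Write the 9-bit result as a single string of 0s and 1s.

010101001

XOR of the 8 data bits: 0⊕1⊕0⊕1⊕0⊕1⊕0⊕0 = 1
Parity bit = 1 (so all 9 bits XOR to 0).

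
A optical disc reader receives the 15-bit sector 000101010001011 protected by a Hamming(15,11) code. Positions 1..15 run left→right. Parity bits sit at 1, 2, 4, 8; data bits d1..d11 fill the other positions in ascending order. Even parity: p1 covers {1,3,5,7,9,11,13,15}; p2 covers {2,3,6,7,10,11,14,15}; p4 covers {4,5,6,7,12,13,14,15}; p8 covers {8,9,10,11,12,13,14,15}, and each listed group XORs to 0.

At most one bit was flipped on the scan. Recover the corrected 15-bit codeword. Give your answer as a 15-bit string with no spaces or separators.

000101110001011

s1 (pos 1,3,5,7,9,11,13,15): 0⊕0⊕0⊕0⊕0⊕0⊕0⊕1 = 1
s2 (pos 2,3,6,7,10,11,14,15): 0⊕0⊕1⊕0⊕0⊕0⊕1⊕1 = 1
s4 (pos 4,5,6,7,12,13,14,15): 1⊕0⊕1⊕0⊕1⊕0⊕1⊕1 = 1
s8 (pos 8,9,10,11,12,13,14,15): 1⊕0⊕0⊕0⊕1⊕0⊕1⊕1 = 0
Syndrome s8…s1 = 0111 → error at position 7.
Flip position 7: 000101010001011 → 000101110001011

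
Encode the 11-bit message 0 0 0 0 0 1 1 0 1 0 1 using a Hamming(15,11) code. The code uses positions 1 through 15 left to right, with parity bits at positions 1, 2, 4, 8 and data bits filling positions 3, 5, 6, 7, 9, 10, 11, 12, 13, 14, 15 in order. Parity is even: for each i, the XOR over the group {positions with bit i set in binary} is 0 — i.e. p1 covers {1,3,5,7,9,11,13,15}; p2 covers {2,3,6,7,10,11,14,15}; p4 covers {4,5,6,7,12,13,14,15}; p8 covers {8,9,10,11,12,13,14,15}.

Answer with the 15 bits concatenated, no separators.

110000000110101

Place data at non-parity positions: p1 p2 0 p4 0 0 0 p8 0 1 1 0 1 0 1
p1 (pos 1,3,5,7,9,11,13,15): XOR of data positions = 0⊕0⊕0⊕0⊕1⊕1⊕1 = 1
p2 (pos 2,3,6,7,10,11,14,15): XOR of data positions = 0⊕0⊕0⊕1⊕1⊕0⊕1 = 1
p4 (pos 4,5,6,7,12,13,14,15): XOR of data positions = 0⊕0⊕0⊕0⊕1⊕0⊕1 = 0
p8 (pos 8,9,10,11,12,13,14,15): XOR of data positions = 0⊕1⊕1⊕0⊕1⊕0⊕1 = 0
Codeword: 110000000110101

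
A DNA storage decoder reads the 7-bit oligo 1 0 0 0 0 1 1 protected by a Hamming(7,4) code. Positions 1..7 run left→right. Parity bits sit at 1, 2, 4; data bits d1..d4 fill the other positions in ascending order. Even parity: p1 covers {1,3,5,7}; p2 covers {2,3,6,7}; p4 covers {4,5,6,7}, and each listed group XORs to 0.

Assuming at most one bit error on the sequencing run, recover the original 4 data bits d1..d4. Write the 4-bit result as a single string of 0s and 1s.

0011

s1 (pos 1,3,5,7): 1⊕0⊕0⊕1 = 0
s2 (pos 2,3,6,7): 0⊕0⊕1⊕1 = 0
s4 (pos 4,5,6,7): 0⊕0⊕1⊕1 = 0
Syndrome s4…s1 = 000 → no error.
Read data bits from positions 3,5,6,7: 0011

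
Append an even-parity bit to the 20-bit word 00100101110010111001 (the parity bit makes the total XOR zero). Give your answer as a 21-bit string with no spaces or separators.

XOR of the 20 data bits: 0⊕0⊕1⊕0⊕0⊕1⊕0⊕1⊕1⊕1⊕0⊕0⊕1⊕0⊕1⊕1⊕1⊕0⊕0⊕1 = 0
Parity bit = 0 (so all 21 bits XOR to 0).

001001011100101110010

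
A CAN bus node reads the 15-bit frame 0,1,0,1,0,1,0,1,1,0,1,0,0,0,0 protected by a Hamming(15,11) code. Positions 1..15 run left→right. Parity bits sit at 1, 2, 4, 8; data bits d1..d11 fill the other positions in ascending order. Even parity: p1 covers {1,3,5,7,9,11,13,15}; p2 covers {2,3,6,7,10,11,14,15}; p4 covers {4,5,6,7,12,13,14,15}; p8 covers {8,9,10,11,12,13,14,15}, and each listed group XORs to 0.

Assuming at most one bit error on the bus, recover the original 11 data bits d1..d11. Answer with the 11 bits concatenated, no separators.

00101110000

s1 (pos 1,3,5,7,9,11,13,15): 0⊕0⊕0⊕0⊕1⊕1⊕0⊕0 = 0
s2 (pos 2,3,6,7,10,11,14,15): 1⊕0⊕1⊕0⊕0⊕1⊕0⊕0 = 1
s4 (pos 4,5,6,7,12,13,14,15): 1⊕0⊕1⊕0⊕0⊕0⊕0⊕0 = 0
s8 (pos 8,9,10,11,12,13,14,15): 1⊕1⊕0⊕1⊕0⊕0⊕0⊕0 = 1
Syndrome s8…s1 = 1010 → error at position 10.
Flip position 10: 010101011010000 → 010101011110000
Read data bits from positions 3,5,6,7,9,10,11,12,13,14,15: 00101110000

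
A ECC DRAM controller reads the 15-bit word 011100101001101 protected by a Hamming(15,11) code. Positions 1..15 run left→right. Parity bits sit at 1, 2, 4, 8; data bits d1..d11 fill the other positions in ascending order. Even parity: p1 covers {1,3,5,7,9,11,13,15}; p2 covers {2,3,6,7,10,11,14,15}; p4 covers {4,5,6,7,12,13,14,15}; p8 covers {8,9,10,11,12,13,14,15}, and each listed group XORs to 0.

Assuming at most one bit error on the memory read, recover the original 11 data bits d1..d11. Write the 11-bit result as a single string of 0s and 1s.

11011001101

s1 (pos 1,3,5,7,9,11,13,15): 0⊕1⊕0⊕1⊕1⊕0⊕1⊕1 = 1
s2 (pos 2,3,6,7,10,11,14,15): 1⊕1⊕0⊕1⊕0⊕0⊕0⊕1 = 0
s4 (pos 4,5,6,7,12,13,14,15): 1⊕0⊕0⊕1⊕1⊕1⊕0⊕1 = 1
s8 (pos 8,9,10,11,12,13,14,15): 0⊕1⊕0⊕0⊕1⊕1⊕0⊕1 = 0
Syndrome s8…s1 = 0101 → error at position 5.
Flip position 5: 011100101001101 → 011110101001101
Read data bits from positions 3,5,6,7,9,10,11,12,13,14,15: 11011001101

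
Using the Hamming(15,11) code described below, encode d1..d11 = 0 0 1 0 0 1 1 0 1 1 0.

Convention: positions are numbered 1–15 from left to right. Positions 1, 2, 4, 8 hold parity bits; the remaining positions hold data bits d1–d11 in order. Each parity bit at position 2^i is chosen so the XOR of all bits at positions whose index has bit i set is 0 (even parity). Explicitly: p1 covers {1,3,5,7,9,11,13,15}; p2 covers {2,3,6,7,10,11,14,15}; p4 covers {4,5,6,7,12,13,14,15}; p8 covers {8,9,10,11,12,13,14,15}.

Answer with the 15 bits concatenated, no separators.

000101000110110

Place data at non-parity positions: p1 p2 0 p4 0 1 0 p8 0 1 1 0 1 1 0
p1 (pos 1,3,5,7,9,11,13,15): XOR of data positions = 0⊕0⊕0⊕0⊕1⊕1⊕0 = 0
p2 (pos 2,3,6,7,10,11,14,15): XOR of data positions = 0⊕1⊕0⊕1⊕1⊕1⊕0 = 0
p4 (pos 4,5,6,7,12,13,14,15): XOR of data positions = 0⊕1⊕0⊕0⊕1⊕1⊕0 = 1
p8 (pos 8,9,10,11,12,13,14,15): XOR of data positions = 0⊕1⊕1⊕0⊕1⊕1⊕0 = 0
Codeword: 000101000110110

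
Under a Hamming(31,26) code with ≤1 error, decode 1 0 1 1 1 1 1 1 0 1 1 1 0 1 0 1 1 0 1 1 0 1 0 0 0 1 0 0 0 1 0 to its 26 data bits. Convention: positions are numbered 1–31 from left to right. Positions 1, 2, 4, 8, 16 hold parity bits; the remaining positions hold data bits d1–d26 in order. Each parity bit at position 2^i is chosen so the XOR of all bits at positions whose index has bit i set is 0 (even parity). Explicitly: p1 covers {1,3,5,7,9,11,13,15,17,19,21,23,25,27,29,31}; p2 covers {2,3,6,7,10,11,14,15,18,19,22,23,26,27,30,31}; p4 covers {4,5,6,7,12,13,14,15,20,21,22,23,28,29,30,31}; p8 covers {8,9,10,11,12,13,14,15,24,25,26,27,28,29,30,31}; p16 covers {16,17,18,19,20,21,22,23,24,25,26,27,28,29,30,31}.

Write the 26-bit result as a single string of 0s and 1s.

11110111010101101000100110

s1 (pos 1,3,5,7,9,11,13,15,17,19,21,23,25,27,29,31): 1⊕1⊕1⊕1⊕0⊕1⊕0⊕0⊕1⊕1⊕0⊕0⊕0⊕0⊕0⊕0 = 1
s2 (pos 2,3,6,7,10,11,14,15,18,19,22,23,26,27,30,31): 0⊕1⊕1⊕1⊕1⊕1⊕1⊕0⊕0⊕1⊕1⊕0⊕1⊕0⊕1⊕0 = 0
s4 (pos 4,5,6,7,12,13,14,15,20,21,22,23,28,29,30,31): 1⊕1⊕1⊕1⊕1⊕0⊕1⊕0⊕1⊕0⊕1⊕0⊕0⊕0⊕1⊕0 = 1
s8 (pos 8,9,10,11,12,13,14,15,24,25,26,27,28,29,30,31): 1⊕0⊕1⊕1⊕1⊕0⊕1⊕0⊕0⊕0⊕1⊕0⊕0⊕0⊕1⊕0 = 1
s16 (pos 16,17,18,19,20,21,22,23,24,25,26,27,28,29,30,31): 1⊕1⊕0⊕1⊕1⊕0⊕1⊕0⊕0⊕0⊕1⊕0⊕0⊕0⊕1⊕0 = 1
Syndrome s16…s1 = 11101 → error at position 29.
Flip position 29: 1011111101110101101101000100010 → 1011111101110101101101000100110
Read data bits from positions 3,5,6,7,9,10,11,12,13,14,15,17,18,19,20,21,22,23,24,25,26,27,28,29,30,31: 11110111010101101000100110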